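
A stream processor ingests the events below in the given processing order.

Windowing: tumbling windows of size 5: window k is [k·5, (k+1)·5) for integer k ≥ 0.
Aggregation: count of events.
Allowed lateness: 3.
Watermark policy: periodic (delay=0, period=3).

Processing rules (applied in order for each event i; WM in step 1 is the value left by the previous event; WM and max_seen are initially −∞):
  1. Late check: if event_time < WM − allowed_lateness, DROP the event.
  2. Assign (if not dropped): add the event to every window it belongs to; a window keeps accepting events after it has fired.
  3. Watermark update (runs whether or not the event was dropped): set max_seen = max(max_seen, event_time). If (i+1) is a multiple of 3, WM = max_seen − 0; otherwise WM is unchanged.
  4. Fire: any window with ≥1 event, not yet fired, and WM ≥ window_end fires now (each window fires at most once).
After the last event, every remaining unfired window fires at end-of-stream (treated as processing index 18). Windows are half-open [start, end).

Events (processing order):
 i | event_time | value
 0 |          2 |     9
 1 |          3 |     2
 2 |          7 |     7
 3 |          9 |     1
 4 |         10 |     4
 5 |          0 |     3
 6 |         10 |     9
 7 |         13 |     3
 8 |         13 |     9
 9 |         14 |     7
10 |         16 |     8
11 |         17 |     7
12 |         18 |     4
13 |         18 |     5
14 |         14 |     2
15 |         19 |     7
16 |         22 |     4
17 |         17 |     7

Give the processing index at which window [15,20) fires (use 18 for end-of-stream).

17

i=0 t=2 v=9: → [0,5); WM=−∞
i=1 t=3 v=2: → [0,5); WM=−∞
i=2 t=7 v=7: → [5,10); WM=7; [0,5) fires=2
i=3 t=9 v=1: → [5,10); WM=7
i=4 t=10 v=4: → [10,15); WM=7
i=5 t=0 v=3: DROP (t<7-3); WM=10; [5,10) fires=2
i=6 t=10 v=9: → [10,15); WM=10
i=7 t=13 v=3: → [10,15); WM=10
i=8 t=13 v=9: → [10,15); WM=13
i=9 t=14 v=7: → [10,15); WM=13
i=10 t=16 v=8: → [15,20); WM=13
i=11 t=17 v=7: → [15,20); WM=17; [10,15) fires=5
i=12 t=18 v=4: → [15,20); WM=17
i=13 t=18 v=5: → [15,20); WM=17
i=14 t=14 v=2: → [10,15); WM=18
i=15 t=19 v=7: → [15,20); WM=18
i=16 t=22 v=4: → [20,25); WM=18
i=17 t=17 v=7: → [15,20); WM=22; [15,20) fires=6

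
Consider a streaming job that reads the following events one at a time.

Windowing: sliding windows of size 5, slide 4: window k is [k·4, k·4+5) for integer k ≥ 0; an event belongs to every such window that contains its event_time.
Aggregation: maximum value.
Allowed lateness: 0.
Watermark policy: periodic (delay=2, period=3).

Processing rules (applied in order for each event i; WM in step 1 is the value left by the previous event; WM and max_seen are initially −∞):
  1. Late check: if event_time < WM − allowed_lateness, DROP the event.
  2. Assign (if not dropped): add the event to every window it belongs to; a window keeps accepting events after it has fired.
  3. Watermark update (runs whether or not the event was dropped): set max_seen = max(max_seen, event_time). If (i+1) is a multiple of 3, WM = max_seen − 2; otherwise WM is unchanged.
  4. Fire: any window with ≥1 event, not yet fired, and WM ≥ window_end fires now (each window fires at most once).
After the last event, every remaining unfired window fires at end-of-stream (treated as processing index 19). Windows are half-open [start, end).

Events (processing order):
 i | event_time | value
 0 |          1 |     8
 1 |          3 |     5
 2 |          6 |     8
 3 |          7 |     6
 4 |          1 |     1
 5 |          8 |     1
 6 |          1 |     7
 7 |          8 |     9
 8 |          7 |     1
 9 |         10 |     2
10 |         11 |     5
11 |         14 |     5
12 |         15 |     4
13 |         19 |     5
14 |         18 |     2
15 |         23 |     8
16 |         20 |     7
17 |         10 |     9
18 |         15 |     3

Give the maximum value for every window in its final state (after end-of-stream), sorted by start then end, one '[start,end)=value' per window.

[0,5)=8 [4,9)=9 [8,13)=9 [12,17)=5 [16,21)=7 [20,25)=8

i=0 t=1 v=8: → [0,5); WM=−∞
i=1 t=3 v=5: → [0,5); WM=−∞
i=2 t=6 v=8: → [4,9); WM=4
i=3 t=7 v=6: → [4,9); WM=4
i=4 t=1 v=1: DROP (t<4-0); WM=4
i=5 t=8 v=1: → [8,13),[4,9); WM=6; [0,5) fires=8
i=6 t=1 v=7: DROP (t<6-0); WM=6
i=7 t=8 v=9: → [8,13),[4,9); WM=6
i=8 t=7 v=1: → [4,9); WM=6
i=9 t=10 v=2: → [8,13); WM=6
i=10 t=11 v=5: → [8,13); WM=6
i=11 t=14 v=5: → [12,17); WM=12; [4,9) fires=9
i=12 t=15 v=4: → [12,17); WM=12
i=13 t=19 v=5: → [16,21); WM=12
i=14 t=18 v=2: → [16,21); WM=17; [8,13) fires=9 [12,17) fires=5
i=15 t=23 v=8: → [20,25); WM=17
i=16 t=20 v=7: → [20,25),[16,21); WM=17
i=17 t=10 v=9: DROP (t<17-0); WM=21; [16,21) fires=7
i=18 t=15 v=3: DROP (t<21-0); WM=21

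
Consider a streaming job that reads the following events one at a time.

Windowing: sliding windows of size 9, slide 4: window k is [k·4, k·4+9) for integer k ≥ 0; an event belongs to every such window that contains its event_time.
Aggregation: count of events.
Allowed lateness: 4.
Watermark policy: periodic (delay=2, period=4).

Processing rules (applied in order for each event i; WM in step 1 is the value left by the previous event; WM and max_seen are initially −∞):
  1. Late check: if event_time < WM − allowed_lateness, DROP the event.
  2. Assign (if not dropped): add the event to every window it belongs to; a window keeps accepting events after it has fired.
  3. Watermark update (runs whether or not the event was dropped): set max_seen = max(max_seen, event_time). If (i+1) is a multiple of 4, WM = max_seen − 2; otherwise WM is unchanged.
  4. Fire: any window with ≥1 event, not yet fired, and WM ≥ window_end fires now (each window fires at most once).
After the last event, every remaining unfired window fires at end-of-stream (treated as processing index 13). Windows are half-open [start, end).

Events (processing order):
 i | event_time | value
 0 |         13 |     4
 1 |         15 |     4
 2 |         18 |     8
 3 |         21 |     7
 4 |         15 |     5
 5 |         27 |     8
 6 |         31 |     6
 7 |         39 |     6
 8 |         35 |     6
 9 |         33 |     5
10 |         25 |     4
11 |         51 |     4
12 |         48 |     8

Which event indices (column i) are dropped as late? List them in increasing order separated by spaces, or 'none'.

i=0 t=13 v=4: → [12,21),[8,17); WM=−∞
i=1 t=15 v=4: → [12,21),[8,17); WM=−∞
i=2 t=18 v=8: → [16,25),[12,21); WM=−∞
i=3 t=21 v=7: → [20,29),[16,25); WM=19; [8,17) fires=2
i=4 t=15 v=5: → [12,21),[8,17); WM=19
i=5 t=27 v=8: → [24,33),[20,29); WM=19
i=6 t=31 v=6: → [28,37),[24,33); WM=19
i=7 t=39 v=6: → [36,45),[32,41); WM=37; [12,21) fires=4 [16,25) fires=2 [20,29) fires=2 [24,33) fires=2 [28,37) fires=1
i=8 t=35 v=6: → [32,41),[28,37); WM=37
i=9 t=33 v=5: → [32,41),[28,37); WM=37
i=10 t=25 v=4: DROP (t<37-4); WM=37
i=11 t=51 v=4: → [48,57),[44,53); WM=49; [32,41) fires=3 [36,45) fires=1
i=12 t=48 v=8: → [48,57),[44,53),[40,49); WM=49; [40,49) fires=1

10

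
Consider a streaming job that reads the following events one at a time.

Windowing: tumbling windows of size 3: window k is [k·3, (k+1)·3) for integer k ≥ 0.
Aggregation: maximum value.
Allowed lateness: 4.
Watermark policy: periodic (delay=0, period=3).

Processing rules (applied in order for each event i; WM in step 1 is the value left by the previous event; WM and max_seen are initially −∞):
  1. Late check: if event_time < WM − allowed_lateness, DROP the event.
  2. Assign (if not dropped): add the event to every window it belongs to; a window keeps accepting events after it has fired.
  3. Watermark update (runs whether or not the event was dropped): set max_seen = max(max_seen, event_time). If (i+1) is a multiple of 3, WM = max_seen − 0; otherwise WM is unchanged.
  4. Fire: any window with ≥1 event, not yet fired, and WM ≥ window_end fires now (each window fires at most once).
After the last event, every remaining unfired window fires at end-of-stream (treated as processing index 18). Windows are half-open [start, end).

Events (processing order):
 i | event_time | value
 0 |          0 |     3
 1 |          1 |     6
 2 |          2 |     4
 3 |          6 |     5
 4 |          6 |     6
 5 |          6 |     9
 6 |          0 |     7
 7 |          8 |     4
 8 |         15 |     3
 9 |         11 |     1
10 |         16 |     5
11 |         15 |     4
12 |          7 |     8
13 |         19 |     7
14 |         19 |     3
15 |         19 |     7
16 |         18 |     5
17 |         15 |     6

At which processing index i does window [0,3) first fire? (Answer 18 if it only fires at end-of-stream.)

5

i=0 t=0 v=3: → [0,3); WM=−∞
i=1 t=1 v=6: → [0,3); WM=−∞
i=2 t=2 v=4: → [0,3); WM=2
i=3 t=6 v=5: → [6,9); WM=2
i=4 t=6 v=6: → [6,9); WM=2
i=5 t=6 v=9: → [6,9); WM=6; [0,3) fires=6
i=6 t=0 v=7: DROP (t<6-4); WM=6
i=7 t=8 v=4: → [6,9); WM=6
i=8 t=15 v=3: → [15,18); WM=15; [6,9) fires=9
i=9 t=11 v=1: → [9,12); WM=15; [9,12) fires=1
i=10 t=16 v=5: → [15,18); WM=15
i=11 t=15 v=4: → [15,18); WM=16
i=12 t=7 v=8: DROP (t<16-4); WM=16
i=13 t=19 v=7: → [18,21); WM=16
i=14 t=19 v=3: → [18,21); WM=19; [15,18) fires=5
i=15 t=19 v=7: → [18,21); WM=19
i=16 t=18 v=5: → [18,21); WM=19
i=17 t=15 v=6: → [15,18); WM=19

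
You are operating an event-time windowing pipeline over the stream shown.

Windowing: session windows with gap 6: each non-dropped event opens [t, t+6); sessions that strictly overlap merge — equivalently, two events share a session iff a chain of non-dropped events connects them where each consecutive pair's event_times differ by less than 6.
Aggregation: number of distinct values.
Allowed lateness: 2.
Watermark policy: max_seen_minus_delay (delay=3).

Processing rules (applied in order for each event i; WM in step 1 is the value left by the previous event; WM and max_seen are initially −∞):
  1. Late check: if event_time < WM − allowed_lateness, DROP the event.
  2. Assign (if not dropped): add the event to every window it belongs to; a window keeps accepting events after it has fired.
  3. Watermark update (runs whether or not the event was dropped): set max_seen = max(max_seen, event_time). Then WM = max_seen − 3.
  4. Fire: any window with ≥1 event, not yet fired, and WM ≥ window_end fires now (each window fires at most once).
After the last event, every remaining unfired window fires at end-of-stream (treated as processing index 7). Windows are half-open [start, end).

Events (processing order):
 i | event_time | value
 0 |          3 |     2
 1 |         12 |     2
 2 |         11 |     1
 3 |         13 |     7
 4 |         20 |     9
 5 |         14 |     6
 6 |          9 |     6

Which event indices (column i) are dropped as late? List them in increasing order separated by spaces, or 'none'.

i=0 t=3 v=2: → [3,9); WM=0
i=1 t=12 v=2: → [12,18); WM=9
i=2 t=11 v=1: → [11,18); WM=9
i=3 t=13 v=7: → [11,19); WM=10
i=4 t=20 v=9: → [20,26); WM=17
i=5 t=14 v=6: DROP (t<17-2); WM=17
i=6 t=9 v=6: DROP (t<17-2); WM=17

5 6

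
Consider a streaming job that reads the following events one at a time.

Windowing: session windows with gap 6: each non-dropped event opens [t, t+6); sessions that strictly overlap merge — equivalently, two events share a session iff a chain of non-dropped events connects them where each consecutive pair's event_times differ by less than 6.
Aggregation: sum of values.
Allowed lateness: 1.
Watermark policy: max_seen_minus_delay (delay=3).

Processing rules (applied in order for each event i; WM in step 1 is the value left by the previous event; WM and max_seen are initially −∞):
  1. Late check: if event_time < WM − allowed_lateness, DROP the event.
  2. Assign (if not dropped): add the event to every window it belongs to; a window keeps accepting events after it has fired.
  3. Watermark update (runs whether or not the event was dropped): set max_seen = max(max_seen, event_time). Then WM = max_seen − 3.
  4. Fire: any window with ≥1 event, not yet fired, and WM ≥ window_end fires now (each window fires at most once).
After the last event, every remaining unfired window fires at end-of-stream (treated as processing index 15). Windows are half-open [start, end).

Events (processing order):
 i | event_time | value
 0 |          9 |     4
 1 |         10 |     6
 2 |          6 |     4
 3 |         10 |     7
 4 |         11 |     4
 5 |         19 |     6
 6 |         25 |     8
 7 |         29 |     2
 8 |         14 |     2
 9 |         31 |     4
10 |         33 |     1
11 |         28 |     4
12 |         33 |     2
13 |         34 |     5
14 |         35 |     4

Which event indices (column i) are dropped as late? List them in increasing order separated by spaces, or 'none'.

8 11

i=0 t=9 v=4: → [9,15); WM=6
i=1 t=10 v=6: → [9,16); WM=7
i=2 t=6 v=4: → [6,16); WM=7
i=3 t=10 v=7: → [6,16); WM=7
i=4 t=11 v=4: → [6,17); WM=8
i=5 t=19 v=6: → [19,25); WM=16
i=6 t=25 v=8: → [25,31); WM=22
i=7 t=29 v=2: → [25,35); WM=26
i=8 t=14 v=2: DROP (t<26-1); WM=26
i=9 t=31 v=4: → [25,37); WM=28
i=10 t=33 v=1: → [25,39); WM=30
i=11 t=28 v=4: DROP (t<30-1); WM=30
i=12 t=33 v=2: → [25,39); WM=30
i=13 t=34 v=5: → [25,40); WM=31
i=14 t=35 v=4: → [25,41); WM=32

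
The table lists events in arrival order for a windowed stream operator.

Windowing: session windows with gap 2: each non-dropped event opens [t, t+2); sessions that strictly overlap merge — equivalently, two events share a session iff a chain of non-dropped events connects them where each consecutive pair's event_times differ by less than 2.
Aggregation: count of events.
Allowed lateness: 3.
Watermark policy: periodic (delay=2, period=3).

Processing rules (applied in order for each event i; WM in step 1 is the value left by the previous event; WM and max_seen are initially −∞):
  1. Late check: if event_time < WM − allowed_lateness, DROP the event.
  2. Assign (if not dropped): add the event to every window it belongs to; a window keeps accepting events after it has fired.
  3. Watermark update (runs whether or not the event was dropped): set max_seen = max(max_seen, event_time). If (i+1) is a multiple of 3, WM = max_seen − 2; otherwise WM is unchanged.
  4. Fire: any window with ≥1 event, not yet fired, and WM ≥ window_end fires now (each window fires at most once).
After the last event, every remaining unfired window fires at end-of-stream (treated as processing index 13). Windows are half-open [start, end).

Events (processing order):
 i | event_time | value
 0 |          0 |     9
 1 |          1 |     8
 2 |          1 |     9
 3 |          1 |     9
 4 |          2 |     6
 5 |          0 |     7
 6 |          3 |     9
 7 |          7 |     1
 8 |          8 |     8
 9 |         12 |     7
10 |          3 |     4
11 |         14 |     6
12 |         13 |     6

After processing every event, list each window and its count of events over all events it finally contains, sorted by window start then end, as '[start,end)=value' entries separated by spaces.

[0,5)=8 [7,10)=2 [12,16)=3

i=0 t=0 v=9: → [0,2); WM=−∞
i=1 t=1 v=8: → [0,3); WM=−∞
i=2 t=1 v=9: → [0,3); WM=-1
i=3 t=1 v=9: → [0,3); WM=-1
i=4 t=2 v=6: → [0,4); WM=-1
i=5 t=0 v=7: → [0,4); WM=0
i=6 t=3 v=9: → [0,5); WM=0
i=7 t=7 v=1: → [7,9); WM=0
i=8 t=8 v=8: → [7,10); WM=6
i=9 t=12 v=7: → [12,14); WM=6
i=10 t=3 v=4: → [0,5); WM=6
i=11 t=14 v=6: → [14,16); WM=12
i=12 t=13 v=6: → [12,16); WM=12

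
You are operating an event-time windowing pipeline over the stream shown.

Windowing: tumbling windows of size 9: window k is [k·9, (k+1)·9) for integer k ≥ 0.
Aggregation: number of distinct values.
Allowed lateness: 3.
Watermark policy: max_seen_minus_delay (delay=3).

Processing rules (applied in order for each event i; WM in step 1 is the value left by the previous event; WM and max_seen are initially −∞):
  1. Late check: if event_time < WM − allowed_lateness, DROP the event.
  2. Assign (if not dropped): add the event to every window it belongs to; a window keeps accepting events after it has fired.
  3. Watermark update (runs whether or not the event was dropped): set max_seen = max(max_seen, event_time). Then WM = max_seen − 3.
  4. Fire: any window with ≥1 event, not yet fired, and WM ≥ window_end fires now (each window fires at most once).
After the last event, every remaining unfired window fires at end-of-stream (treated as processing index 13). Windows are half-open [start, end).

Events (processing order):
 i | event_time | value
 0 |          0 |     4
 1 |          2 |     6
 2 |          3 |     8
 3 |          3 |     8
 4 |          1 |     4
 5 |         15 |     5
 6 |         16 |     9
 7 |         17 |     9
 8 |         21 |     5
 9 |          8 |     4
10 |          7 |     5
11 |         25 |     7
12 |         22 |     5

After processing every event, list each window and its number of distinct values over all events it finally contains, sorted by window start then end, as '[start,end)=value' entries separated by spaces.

[0,9)=3 [9,18)=2 [18,27)=2

i=0 t=0 v=4: → [0,9); WM=-3
i=1 t=2 v=6: → [0,9); WM=-1
i=2 t=3 v=8: → [0,9); WM=0
i=3 t=3 v=8: → [0,9); WM=0
i=4 t=1 v=4: → [0,9); WM=0
i=5 t=15 v=5: → [9,18); WM=12; [0,9) fires=3
i=6 t=16 v=9: → [9,18); WM=13
i=7 t=17 v=9: → [9,18); WM=14
i=8 t=21 v=5: → [18,27); WM=18; [9,18) fires=2
i=9 t=8 v=4: DROP (t<18-3); WM=18
i=10 t=7 v=5: DROP (t<18-3); WM=18
i=11 t=25 v=7: → [18,27); WM=22
i=12 t=22 v=5: → [18,27); WM=22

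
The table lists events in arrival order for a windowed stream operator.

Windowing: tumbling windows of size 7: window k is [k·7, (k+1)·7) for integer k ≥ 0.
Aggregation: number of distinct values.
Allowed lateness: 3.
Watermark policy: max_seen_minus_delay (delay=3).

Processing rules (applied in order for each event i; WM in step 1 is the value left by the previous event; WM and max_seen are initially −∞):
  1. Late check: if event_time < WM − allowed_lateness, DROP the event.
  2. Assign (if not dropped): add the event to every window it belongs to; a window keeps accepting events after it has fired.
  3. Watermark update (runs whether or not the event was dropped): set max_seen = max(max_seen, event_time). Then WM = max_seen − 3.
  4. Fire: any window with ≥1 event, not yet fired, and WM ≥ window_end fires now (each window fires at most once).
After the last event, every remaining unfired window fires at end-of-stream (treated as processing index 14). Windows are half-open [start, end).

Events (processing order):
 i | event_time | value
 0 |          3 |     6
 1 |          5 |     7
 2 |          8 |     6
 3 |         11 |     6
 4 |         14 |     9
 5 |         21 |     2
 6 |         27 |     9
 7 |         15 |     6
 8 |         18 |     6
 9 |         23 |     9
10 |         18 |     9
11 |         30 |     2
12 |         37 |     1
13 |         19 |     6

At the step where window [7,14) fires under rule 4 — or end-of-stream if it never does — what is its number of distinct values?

1

i=0 t=3 v=6: → [0,7); WM=0
i=1 t=5 v=7: → [0,7); WM=2
i=2 t=8 v=6: → [7,14); WM=5
i=3 t=11 v=6: → [7,14); WM=8; [0,7) fires=2
i=4 t=14 v=9: → [14,21); WM=11
i=5 t=21 v=2: → [21,28); WM=18; [7,14) fires=1
i=6 t=27 v=9: → [21,28); WM=24; [14,21) fires=1
i=7 t=15 v=6: DROP (t<24-3); WM=24
i=8 t=18 v=6: DROP (t<24-3); WM=24
i=9 t=23 v=9: → [21,28); WM=24
i=10 t=18 v=9: DROP (t<24-3); WM=24
i=11 t=30 v=2: → [28,35); WM=27
i=12 t=37 v=1: → [35,42); WM=34; [21,28) fires=2
i=13 t=19 v=6: DROP (t<34-3); WM=34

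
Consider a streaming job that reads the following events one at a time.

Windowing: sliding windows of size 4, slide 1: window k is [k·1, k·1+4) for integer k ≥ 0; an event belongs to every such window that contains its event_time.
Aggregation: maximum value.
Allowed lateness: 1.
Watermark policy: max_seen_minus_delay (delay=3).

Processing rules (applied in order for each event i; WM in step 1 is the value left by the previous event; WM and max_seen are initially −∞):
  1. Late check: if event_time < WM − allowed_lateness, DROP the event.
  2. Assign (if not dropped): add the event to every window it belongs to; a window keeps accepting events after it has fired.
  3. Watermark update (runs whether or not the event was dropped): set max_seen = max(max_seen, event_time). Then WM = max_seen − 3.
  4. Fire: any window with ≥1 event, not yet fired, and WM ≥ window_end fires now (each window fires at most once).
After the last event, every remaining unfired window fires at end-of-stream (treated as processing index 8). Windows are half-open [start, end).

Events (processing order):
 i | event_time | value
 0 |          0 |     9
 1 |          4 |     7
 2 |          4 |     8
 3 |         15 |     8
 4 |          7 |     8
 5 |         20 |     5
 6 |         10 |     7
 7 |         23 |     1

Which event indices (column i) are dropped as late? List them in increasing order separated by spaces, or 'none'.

i=0 t=0 v=9: → [0,4); WM=-3
i=1 t=4 v=7: → [4,8),[3,7),[2,6),[1,5); WM=1
i=2 t=4 v=8: → [4,8),[3,7),[2,6),[1,5); WM=1
i=3 t=15 v=8: → [15,19),[14,18),[13,17),[12,16); WM=12; [0,4) fires=9 [1,5) fires=8 [2,6) fires=8 [3,7) fires=8 [4,8) fires=8
i=4 t=7 v=8: DROP (t<12-1); WM=12
i=5 t=20 v=5: → [20,24),[19,23),[18,22),[17,21); WM=17; [12,16) fires=8 [13,17) fires=8
i=6 t=10 v=7: DROP (t<17-1); WM=17
i=7 t=23 v=1: → [23,27),[22,26),[21,25),[20,24); WM=20; [14,18) fires=8 [15,19) fires=8

4 6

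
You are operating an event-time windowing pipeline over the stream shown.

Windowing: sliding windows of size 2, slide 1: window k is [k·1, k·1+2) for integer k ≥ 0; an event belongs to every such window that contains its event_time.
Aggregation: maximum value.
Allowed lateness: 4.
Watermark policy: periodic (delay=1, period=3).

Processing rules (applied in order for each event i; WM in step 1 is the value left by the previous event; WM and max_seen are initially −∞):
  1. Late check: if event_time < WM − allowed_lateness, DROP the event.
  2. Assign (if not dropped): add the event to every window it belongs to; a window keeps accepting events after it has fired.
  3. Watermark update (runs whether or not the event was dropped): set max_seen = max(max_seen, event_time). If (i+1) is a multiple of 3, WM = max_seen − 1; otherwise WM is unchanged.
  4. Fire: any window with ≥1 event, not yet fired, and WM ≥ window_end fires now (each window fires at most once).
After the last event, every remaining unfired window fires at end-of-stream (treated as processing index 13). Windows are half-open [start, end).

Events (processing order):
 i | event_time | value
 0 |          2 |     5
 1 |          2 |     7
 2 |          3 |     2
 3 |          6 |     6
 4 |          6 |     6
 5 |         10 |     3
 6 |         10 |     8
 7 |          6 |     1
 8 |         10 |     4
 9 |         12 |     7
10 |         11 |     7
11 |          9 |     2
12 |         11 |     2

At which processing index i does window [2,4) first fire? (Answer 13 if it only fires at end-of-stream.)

5

i=0 t=2 v=5: → [2,4),[1,3); WM=−∞
i=1 t=2 v=7: → [2,4),[1,3); WM=−∞
i=2 t=3 v=2: → [3,5),[2,4); WM=2
i=3 t=6 v=6: → [6,8),[5,7); WM=2
i=4 t=6 v=6: → [6,8),[5,7); WM=2
i=5 t=10 v=3: → [10,12),[9,11); WM=9; [1,3) fires=7 [2,4) fires=7 [3,5) fires=2 [5,7) fires=6 [6,8) fires=6
i=6 t=10 v=8: → [10,12),[9,11); WM=9
i=7 t=6 v=1: → [6,8),[5,7); WM=9
i=8 t=10 v=4: → [10,12),[9,11); WM=9
i=9 t=12 v=7: → [12,14),[11,13); WM=9
i=10 t=11 v=7: → [11,13),[10,12); WM=9
i=11 t=9 v=2: → [9,11),[8,10); WM=11; [8,10) fires=2 [9,11) fires=8
i=12 t=11 v=2: → [11,13),[10,12); WM=11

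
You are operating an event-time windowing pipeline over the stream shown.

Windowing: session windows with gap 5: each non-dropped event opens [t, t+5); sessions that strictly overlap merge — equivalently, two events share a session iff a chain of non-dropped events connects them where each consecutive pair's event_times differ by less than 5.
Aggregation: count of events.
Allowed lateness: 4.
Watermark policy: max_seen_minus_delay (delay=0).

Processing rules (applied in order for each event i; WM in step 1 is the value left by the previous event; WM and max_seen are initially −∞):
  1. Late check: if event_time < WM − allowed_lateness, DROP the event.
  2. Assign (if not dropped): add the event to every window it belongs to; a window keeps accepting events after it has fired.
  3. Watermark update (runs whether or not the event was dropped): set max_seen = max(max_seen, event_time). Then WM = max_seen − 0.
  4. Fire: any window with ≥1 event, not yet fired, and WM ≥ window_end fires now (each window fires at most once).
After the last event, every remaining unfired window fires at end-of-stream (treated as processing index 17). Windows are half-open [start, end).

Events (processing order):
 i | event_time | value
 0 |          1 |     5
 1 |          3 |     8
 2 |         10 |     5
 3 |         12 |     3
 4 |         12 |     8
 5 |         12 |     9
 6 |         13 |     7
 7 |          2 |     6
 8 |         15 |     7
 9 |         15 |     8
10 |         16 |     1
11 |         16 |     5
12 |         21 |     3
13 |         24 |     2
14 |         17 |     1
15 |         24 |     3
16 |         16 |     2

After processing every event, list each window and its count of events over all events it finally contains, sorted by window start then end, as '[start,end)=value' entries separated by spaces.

i=0 t=1 v=5: → [1,6); WM=1
i=1 t=3 v=8: → [1,8); WM=3
i=2 t=10 v=5: → [10,15); WM=10
i=3 t=12 v=3: → [10,17); WM=12
i=4 t=12 v=8: → [10,17); WM=12
i=5 t=12 v=9: → [10,17); WM=12
i=6 t=13 v=7: → [10,18); WM=13
i=7 t=2 v=6: DROP (t<13-4); WM=13
i=8 t=15 v=7: → [10,20); WM=15
i=9 t=15 v=8: → [10,20); WM=15
i=10 t=16 v=1: → [10,21); WM=16
i=11 t=16 v=5: → [10,21); WM=16
i=12 t=21 v=3: → [21,26); WM=21
i=13 t=24 v=2: → [21,29); WM=24
i=14 t=17 v=1: DROP (t<24-4); WM=24
i=15 t=24 v=3: → [21,29); WM=24
i=16 t=16 v=2: DROP (t<24-4); WM=24

[1,8)=2 [10,21)=9 [21,29)=3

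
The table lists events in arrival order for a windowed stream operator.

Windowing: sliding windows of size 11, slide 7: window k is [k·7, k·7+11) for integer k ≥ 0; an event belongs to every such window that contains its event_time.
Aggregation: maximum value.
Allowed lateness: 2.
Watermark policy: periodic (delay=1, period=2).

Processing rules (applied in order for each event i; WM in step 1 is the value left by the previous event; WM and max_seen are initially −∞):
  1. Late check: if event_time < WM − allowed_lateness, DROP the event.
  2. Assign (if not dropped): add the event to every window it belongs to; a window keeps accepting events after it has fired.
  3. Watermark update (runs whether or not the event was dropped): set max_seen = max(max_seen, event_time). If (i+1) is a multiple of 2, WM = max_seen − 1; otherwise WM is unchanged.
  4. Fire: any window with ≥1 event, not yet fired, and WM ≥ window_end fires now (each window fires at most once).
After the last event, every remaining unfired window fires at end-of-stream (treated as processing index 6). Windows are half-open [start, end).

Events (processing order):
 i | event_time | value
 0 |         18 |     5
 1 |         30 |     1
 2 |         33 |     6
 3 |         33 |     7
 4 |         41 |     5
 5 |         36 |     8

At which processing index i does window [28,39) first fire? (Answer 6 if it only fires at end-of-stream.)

5

i=0 t=18 v=5: → [14,25); WM=−∞
i=1 t=30 v=1: → [28,39),[21,32); WM=29; [14,25) fires=5
i=2 t=33 v=6: → [28,39); WM=29
i=3 t=33 v=7: → [28,39); WM=32; [21,32) fires=1
i=4 t=41 v=5: → [35,46); WM=32
i=5 t=36 v=8: → [35,46),[28,39); WM=40; [28,39) fires=8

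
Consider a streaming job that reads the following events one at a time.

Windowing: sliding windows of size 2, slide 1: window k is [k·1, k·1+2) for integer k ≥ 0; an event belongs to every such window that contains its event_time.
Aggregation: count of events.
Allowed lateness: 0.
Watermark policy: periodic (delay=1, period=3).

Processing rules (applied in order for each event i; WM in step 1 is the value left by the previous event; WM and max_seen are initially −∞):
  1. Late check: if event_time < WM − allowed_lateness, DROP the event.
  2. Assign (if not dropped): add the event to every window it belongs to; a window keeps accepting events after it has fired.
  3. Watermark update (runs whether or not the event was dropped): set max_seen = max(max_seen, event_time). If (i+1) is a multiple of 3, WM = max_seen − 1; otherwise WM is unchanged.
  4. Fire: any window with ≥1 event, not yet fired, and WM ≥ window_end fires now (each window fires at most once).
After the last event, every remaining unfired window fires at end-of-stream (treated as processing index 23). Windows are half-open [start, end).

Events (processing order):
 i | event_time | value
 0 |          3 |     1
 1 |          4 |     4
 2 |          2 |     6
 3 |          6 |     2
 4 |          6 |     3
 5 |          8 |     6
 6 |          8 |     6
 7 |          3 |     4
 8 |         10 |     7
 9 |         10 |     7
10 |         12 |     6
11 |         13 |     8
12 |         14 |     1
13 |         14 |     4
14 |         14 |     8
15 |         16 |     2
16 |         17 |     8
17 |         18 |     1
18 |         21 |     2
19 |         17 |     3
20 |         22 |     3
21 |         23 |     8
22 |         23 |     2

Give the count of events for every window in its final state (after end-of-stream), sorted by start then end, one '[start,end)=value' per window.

i=0 t=3 v=1: → [3,5),[2,4); WM=−∞
i=1 t=4 v=4: → [4,6),[3,5); WM=−∞
i=2 t=2 v=6: → [2,4),[1,3); WM=3; [1,3) fires=1
i=3 t=6 v=2: → [6,8),[5,7); WM=3
i=4 t=6 v=3: → [6,8),[5,7); WM=3
i=5 t=8 v=6: → [8,10),[7,9); WM=7; [2,4) fires=2 [3,5) fires=2 [4,6) fires=1 [5,7) fires=2
i=6 t=8 v=6: → [8,10),[7,9); WM=7
i=7 t=3 v=4: DROP (t<7-0); WM=7
i=8 t=10 v=7: → [10,12),[9,11); WM=9; [6,8) fires=2 [7,9) fires=2
i=9 t=10 v=7: → [10,12),[9,11); WM=9
i=10 t=12 v=6: → [12,14),[11,13); WM=9
i=11 t=13 v=8: → [13,15),[12,14); WM=12; [8,10) fires=2 [9,11) fires=2 [10,12) fires=2
i=12 t=14 v=1: → [14,16),[13,15); WM=12
i=13 t=14 v=4: → [14,16),[13,15); WM=12
i=14 t=14 v=8: → [14,16),[13,15); WM=13; [11,13) fires=1
i=15 t=16 v=2: → [16,18),[15,17); WM=13
i=16 t=17 v=8: → [17,19),[16,18); WM=13
i=17 t=18 v=1: → [18,20),[17,19); WM=17; [12,14) fires=2 [13,15) fires=4 [14,16) fires=3 [15,17) fires=1
i=18 t=21 v=2: → [21,23),[20,22); WM=17
i=19 t=17 v=3: → [17,19),[16,18); WM=17
i=20 t=22 v=3: → [22,24),[21,23); WM=21; [16,18) fires=3 [17,19) fires=3 [18,20) fires=1
i=21 t=23 v=8: → [23,25),[22,24); WM=21
i=22 t=23 v=2: → [23,25),[22,24); WM=21

[1,3)=1 [2,4)=2 [3,5)=2 [4,6)=1 [5,7)=2 [6,8)=2 [7,9)=2 [8,10)=2 [9,11)=2 [10,12)=2 [11,13)=1 [12,14)=2 [13,15)=4 [14,16)=3 [15,17)=1 [16,18)=3 [17,19)=3 [18,20)=1 [20,22)=1 [21,23)=2 [22,24)=3 [23,25)=2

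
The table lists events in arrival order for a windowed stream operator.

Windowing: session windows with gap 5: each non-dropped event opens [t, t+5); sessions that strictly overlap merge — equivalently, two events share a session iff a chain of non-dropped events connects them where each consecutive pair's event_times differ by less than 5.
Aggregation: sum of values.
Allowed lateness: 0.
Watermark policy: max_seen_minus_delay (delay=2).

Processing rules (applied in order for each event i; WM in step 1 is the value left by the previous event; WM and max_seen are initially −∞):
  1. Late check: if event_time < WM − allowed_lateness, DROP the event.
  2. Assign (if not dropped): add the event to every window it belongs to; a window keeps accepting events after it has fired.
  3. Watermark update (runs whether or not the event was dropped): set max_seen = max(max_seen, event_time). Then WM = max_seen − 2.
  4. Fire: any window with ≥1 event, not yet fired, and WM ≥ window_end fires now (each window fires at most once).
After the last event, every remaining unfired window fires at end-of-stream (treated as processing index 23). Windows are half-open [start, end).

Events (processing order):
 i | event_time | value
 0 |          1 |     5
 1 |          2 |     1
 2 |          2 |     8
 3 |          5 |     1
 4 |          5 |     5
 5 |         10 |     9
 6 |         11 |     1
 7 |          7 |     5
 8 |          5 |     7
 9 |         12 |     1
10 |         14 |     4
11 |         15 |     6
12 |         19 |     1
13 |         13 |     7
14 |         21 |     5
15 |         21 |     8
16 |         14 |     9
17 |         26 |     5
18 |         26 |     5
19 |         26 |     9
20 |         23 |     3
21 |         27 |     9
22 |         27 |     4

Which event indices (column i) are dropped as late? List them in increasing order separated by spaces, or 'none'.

7 8 13 16 20

i=0 t=1 v=5: → [1,6); WM=-1
i=1 t=2 v=1: → [1,7); WM=0
i=2 t=2 v=8: → [1,7); WM=0
i=3 t=5 v=1: → [1,10); WM=3
i=4 t=5 v=5: → [1,10); WM=3
i=5 t=10 v=9: → [10,15); WM=8
i=6 t=11 v=1: → [10,16); WM=9
i=7 t=7 v=5: DROP (t<9-0); WM=9
i=8 t=5 v=7: DROP (t<9-0); WM=9
i=9 t=12 v=1: → [10,17); WM=10
i=10 t=14 v=4: → [10,19); WM=12
i=11 t=15 v=6: → [10,20); WM=13
i=12 t=19 v=1: → [10,24); WM=17
i=13 t=13 v=7: DROP (t<17-0); WM=17
i=14 t=21 v=5: → [10,26); WM=19
i=15 t=21 v=8: → [10,26); WM=19
i=16 t=14 v=9: DROP (t<19-0); WM=19
i=17 t=26 v=5: → [26,31); WM=24
i=18 t=26 v=5: → [26,31); WM=24
i=19 t=26 v=9: → [26,31); WM=24
i=20 t=23 v=3: DROP (t<24-0); WM=24
i=21 t=27 v=9: → [26,32); WM=25
i=22 t=27 v=4: → [26,32); WM=25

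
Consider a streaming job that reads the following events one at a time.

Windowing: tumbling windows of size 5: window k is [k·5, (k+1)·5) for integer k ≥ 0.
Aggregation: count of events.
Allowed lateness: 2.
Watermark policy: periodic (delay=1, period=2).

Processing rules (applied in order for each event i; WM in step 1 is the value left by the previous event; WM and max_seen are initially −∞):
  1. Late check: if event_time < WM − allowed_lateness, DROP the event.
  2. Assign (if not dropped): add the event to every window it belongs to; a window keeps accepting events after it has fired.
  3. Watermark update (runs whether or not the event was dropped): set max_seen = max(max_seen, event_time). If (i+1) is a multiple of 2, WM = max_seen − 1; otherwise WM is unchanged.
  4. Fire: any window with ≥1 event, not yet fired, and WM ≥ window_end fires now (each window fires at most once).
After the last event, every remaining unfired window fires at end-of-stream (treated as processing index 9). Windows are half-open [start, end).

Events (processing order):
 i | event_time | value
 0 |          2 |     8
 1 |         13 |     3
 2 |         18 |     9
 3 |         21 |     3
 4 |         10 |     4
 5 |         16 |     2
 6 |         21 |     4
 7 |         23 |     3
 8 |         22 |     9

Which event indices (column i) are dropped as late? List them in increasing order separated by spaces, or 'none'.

i=0 t=2 v=8: → [0,5); WM=−∞
i=1 t=13 v=3: → [10,15); WM=12; [0,5) fires=1
i=2 t=18 v=9: → [15,20); WM=12
i=3 t=21 v=3: → [20,25); WM=20; [10,15) fires=1 [15,20) fires=1
i=4 t=10 v=4: DROP (t<20-2); WM=20
i=5 t=16 v=2: DROP (t<20-2); WM=20
i=6 t=21 v=4: → [20,25); WM=20
i=7 t=23 v=3: → [20,25); WM=22
i=8 t=22 v=9: → [20,25); WM=22

4 5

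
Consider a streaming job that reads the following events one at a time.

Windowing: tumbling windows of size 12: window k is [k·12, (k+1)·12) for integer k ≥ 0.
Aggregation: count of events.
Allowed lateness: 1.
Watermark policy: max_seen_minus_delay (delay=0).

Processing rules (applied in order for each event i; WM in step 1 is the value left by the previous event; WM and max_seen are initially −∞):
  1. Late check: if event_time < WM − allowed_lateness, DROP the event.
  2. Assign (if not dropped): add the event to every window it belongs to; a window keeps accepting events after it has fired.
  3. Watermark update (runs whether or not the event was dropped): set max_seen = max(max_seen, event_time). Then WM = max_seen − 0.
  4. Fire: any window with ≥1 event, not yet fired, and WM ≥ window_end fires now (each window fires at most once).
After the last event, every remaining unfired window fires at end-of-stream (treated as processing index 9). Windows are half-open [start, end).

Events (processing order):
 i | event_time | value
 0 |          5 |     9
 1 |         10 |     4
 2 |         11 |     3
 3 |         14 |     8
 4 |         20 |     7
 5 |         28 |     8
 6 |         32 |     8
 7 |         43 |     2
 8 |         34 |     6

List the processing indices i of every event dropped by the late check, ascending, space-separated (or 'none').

i=0 t=5 v=9: → [0,12); WM=5
i=1 t=10 v=4: → [0,12); WM=10
i=2 t=11 v=3: → [0,12); WM=11
i=3 t=14 v=8: → [12,24); WM=14; [0,12) fires=3
i=4 t=20 v=7: → [12,24); WM=20
i=5 t=28 v=8: → [24,36); WM=28; [12,24) fires=2
i=6 t=32 v=8: → [24,36); WM=32
i=7 t=43 v=2: → [36,48); WM=43; [24,36) fires=2
i=8 t=34 v=6: DROP (t<43-1); WM=43

8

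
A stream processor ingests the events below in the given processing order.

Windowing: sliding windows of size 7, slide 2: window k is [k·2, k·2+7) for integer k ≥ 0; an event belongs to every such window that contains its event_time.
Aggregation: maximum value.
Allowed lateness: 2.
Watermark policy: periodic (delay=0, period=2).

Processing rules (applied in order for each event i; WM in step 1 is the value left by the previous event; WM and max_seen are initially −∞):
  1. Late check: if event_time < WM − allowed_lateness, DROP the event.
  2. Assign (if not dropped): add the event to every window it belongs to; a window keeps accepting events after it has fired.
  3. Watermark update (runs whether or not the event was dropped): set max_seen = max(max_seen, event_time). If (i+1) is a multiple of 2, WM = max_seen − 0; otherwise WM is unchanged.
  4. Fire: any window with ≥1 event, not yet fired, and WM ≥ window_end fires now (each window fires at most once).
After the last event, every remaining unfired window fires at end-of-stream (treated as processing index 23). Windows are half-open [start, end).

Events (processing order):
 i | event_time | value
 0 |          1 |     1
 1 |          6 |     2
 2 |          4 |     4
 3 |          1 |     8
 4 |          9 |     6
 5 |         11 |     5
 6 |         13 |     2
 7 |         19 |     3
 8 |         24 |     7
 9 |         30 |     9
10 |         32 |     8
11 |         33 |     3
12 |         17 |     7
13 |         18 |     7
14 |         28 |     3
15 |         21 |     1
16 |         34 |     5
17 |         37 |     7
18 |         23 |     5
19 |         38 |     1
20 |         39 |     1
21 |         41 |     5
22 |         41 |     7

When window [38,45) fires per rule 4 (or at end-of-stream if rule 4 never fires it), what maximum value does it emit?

7

i=0 t=1 v=1: → [0,7); WM=−∞
i=1 t=6 v=2: → [6,13),[4,11),[2,9),[0,7); WM=6
i=2 t=4 v=4: → [4,11),[2,9),[0,7); WM=6
i=3 t=1 v=8: DROP (t<6-2); WM=6
i=4 t=9 v=6: → [8,15),[6,13),[4,11); WM=6
i=5 t=11 v=5: → [10,17),[8,15),[6,13); WM=11; [0,7) fires=4 [2,9) fires=4 [4,11) fires=6
i=6 t=13 v=2: → [12,19),[10,17),[8,15); WM=11
i=7 t=19 v=3: → [18,25),[16,23),[14,21); WM=19; [6,13) fires=6 [8,15) fires=6 [10,17) fires=5 [12,19) fires=2
i=8 t=24 v=7: → [24,31),[22,29),[20,27),[18,25); WM=19
i=9 t=30 v=9: → [30,37),[28,35),[26,33),[24,31); WM=30; [14,21) fires=3 [16,23) fires=3 [18,25) fires=7 [20,27) fires=7 [22,29) fires=7
i=10 t=32 v=8: → [32,39),[30,37),[28,35),[26,33); WM=30
i=11 t=33 v=3: → [32,39),[30,37),[28,35); WM=33; [24,31) fires=9 [26,33) fires=9
i=12 t=17 v=7: DROP (t<33-2); WM=33
i=13 t=18 v=7: DROP (t<33-2); WM=33
i=14 t=28 v=3: DROP (t<33-2); WM=33
i=15 t=21 v=1: DROP (t<33-2); WM=33
i=16 t=34 v=5: → [34,41),[32,39),[30,37),[28,35); WM=33
i=17 t=37 v=7: → [36,43),[34,41),[32,39); WM=37; [28,35) fires=9 [30,37) fires=9
i=18 t=23 v=5: DROP (t<37-2); WM=37
i=19 t=38 v=1: → [38,45),[36,43),[34,41),[32,39); WM=38
i=20 t=39 v=1: → [38,45),[36,43),[34,41); WM=38
i=21 t=41 v=5: → [40,47),[38,45),[36,43); WM=41; [32,39) fires=8 [34,41) fires=7
i=22 t=41 v=7: → [40,47),[38,45),[36,43); WM=41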